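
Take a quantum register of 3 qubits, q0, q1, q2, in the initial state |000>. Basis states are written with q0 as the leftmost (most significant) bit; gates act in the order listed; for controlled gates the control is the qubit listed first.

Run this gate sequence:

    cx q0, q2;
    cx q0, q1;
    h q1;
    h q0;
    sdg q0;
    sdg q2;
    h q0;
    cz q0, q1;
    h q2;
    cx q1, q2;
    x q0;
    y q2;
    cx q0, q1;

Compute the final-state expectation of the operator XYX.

In the final state, XYX has expectation 1.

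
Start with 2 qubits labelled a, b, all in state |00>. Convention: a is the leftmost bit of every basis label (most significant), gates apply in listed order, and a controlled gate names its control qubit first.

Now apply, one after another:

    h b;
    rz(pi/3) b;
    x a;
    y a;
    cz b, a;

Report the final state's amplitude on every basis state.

The final amplitudes are -sqrt(2)*exp(I*pi/3)/2 on |00>, -sqrt(2)*exp(2*I*pi/3)/2 on |01>, 0 on |10>, 0 on |11>.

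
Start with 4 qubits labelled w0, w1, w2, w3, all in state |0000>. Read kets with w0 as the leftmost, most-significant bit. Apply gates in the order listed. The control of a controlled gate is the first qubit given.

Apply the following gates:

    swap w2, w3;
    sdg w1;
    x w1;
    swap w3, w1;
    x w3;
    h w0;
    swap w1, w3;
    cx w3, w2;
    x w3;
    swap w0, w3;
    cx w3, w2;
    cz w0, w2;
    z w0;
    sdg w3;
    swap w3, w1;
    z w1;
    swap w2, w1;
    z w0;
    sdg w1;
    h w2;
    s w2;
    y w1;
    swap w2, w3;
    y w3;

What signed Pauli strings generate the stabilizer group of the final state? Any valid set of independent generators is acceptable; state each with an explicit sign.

The stabilizer group can be generated by -IXIZ, -IZIY, -ZIII, +IIZI, among other valid generating sets.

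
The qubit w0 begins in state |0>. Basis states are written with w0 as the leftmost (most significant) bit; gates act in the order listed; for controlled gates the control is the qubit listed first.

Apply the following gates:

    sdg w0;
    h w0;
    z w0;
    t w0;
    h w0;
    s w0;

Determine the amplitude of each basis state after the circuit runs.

The final amplitudes are 1/2 - exp(I*pi/4)/2 on |0>, exp(3*I*pi/4)/2 + I/2 on |1>.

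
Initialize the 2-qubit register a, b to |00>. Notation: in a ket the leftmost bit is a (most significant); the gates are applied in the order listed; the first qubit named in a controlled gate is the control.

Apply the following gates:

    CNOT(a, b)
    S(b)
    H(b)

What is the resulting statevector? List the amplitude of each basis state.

The resulting statevector has amplitude sqrt(2)/2 on |00>, sqrt(2)/2 on |01>, 0 on |10>, 0 on |11>.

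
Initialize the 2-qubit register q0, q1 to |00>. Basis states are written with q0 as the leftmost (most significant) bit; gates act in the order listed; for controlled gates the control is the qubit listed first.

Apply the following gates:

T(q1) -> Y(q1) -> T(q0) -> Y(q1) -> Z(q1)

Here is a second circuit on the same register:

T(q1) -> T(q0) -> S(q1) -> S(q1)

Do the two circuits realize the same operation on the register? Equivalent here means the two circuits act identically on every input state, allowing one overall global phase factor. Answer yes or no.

Yes: on every input state the two circuits agree up to one overall phase factor.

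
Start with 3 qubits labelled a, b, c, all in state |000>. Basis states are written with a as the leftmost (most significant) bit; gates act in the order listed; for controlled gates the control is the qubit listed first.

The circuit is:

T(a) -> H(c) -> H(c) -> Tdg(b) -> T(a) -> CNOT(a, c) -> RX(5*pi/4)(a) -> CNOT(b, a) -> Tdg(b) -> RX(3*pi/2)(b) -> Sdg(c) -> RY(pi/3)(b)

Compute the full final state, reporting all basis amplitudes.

The resulting statevector has amplitude sqrt(2 - sqrt(2))*(sqrt(6) - sqrt(2)*I)/8 on |000>, 0 on |001>, sqrt(2 - sqrt(2))*(sqrt(2) + sqrt(6)*I)/8 on |010>, 0 on |011>, sqrt(sqrt(2) + 2)*(sqrt(2) + sqrt(6)*I)/8 on |100>, 0 on |101>, sqrt(sqrt(2) + 2)*(-sqrt(6) + sqrt(2)*I)/8 on |110>, 0 on |111>.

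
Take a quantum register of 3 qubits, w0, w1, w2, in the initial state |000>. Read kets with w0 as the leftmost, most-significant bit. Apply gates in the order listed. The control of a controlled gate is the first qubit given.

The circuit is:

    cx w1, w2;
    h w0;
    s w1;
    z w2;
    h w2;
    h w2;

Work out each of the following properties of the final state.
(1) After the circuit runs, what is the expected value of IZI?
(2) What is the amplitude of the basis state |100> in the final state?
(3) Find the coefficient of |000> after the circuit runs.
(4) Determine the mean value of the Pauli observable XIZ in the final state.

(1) In the final state, IZI has expectation 1.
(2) The amplitude on |100> is sqrt(2)/2.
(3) The amplitude on |000> is sqrt(2)/2.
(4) In the final state, XIZ has expectation 1.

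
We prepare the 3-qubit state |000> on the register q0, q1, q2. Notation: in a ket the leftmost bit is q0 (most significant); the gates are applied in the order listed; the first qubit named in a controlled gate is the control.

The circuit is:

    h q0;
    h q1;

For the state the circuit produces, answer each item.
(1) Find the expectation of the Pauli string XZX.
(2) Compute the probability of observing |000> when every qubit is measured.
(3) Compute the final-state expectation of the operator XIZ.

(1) The observable XZX averages to 0.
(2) A full measurement returns |000> with probability 1/4.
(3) The expectation value of XIZ is 1.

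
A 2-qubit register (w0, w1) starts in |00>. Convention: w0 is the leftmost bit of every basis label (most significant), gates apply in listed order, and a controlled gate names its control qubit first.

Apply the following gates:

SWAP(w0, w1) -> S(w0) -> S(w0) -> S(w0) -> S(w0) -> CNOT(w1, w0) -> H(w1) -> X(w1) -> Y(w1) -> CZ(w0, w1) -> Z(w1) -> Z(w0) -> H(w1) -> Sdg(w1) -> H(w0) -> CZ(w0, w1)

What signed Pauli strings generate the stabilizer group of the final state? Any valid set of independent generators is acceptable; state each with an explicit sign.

The stabilizer group can be generated by +XI, +IZ, among other valid generating sets. Key observation: steps 2-5 multiply out to the identity, so the circuit reduces to the remaining gates.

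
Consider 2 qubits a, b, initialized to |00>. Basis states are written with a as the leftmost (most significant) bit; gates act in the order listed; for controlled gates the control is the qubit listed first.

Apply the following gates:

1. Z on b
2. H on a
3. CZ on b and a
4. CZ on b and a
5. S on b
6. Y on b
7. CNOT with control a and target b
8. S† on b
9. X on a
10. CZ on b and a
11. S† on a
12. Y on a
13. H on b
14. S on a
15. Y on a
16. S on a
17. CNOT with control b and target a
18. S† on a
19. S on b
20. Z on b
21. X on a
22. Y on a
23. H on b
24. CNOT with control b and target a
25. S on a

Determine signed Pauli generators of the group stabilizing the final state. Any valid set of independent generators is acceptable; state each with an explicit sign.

The final state is stabilized by the group generated by +YZ, +ZY; other independent generating sets are equally valid.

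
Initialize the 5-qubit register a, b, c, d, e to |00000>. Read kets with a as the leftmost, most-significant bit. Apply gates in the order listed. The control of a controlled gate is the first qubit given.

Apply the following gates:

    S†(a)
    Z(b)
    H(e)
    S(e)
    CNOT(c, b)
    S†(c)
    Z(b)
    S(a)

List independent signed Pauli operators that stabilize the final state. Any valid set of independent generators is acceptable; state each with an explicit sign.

The stabilizer group can be generated by +IIIIY, +ZIIII, +IZIII, +IIZII, +IIIZI, among other valid generating sets.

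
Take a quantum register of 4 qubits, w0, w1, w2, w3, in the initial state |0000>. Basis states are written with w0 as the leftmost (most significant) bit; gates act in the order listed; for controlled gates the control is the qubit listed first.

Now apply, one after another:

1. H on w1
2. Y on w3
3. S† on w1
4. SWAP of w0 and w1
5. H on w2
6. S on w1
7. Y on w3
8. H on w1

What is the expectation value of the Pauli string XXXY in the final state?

In the final state, XXXY has expectation 0.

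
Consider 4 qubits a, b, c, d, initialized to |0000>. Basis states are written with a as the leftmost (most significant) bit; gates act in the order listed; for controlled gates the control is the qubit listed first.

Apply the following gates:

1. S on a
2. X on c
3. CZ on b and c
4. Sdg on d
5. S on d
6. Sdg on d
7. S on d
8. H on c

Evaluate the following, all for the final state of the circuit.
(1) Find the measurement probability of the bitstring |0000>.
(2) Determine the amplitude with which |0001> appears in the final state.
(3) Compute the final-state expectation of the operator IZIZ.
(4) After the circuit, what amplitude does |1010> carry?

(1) Outcome |0000> occurs with probability 1/2. Key observation: gates 4-7 undo each other exactly, leaving only the rest of the circuit to track.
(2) The final state's coefficient on |0001> equals 0.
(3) The expectation value of IZIZ is 1.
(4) |1010> carries amplitude 0 in the final state.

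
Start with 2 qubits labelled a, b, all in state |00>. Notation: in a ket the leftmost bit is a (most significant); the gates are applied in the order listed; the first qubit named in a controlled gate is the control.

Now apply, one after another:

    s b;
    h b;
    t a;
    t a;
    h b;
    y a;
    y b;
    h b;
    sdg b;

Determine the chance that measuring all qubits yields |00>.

Outcome |00> occurs with probability 0.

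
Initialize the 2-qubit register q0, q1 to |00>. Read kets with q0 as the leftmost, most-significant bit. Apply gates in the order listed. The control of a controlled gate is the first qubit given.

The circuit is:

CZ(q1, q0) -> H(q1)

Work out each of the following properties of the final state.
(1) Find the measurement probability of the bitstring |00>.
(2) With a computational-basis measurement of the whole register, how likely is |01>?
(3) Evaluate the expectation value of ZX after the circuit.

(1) A full measurement returns |00> with probability 1/2.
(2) A full measurement returns |01> with probability 1/2.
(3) The observable ZX averages to 1.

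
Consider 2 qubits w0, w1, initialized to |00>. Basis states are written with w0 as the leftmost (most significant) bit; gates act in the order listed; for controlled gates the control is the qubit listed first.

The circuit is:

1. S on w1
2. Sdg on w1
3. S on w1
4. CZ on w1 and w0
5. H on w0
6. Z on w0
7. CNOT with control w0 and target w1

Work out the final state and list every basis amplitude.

The final amplitudes are sqrt(2)/2 on |00>, 0 on |01>, 0 on |10>, -sqrt(2)/2 on |11>. Key observation: the block from step 1 through step 2 cancels to the identity and can be dropped.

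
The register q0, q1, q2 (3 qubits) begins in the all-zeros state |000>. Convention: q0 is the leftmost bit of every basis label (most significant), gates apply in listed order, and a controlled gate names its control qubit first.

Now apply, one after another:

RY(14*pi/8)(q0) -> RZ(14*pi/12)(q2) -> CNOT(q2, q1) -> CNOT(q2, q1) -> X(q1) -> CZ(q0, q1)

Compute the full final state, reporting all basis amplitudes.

The resulting statevector has amplitude sqrt(sqrt(2) + 2)*exp(5*I*pi/12)/2 on |010>, sqrt(2 - sqrt(2))*exp(5*I*pi/12)/2 on |110>, and 0 on every other basis state. Key observation: the block from step 3 through step 4 cancels to the identity and can be dropped.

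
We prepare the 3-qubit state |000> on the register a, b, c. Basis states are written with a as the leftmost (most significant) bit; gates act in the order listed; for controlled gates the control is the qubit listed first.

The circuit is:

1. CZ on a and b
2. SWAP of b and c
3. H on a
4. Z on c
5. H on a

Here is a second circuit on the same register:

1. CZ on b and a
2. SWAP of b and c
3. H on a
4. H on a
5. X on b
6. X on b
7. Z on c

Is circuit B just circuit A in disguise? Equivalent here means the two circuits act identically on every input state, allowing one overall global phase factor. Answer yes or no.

Yes, they are equivalent — the unitaries differ by at most a global phase.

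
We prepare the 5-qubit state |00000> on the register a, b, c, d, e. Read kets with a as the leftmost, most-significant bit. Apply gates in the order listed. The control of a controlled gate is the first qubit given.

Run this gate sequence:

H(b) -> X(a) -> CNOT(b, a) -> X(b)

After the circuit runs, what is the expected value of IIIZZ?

In the final state, IIIZZ has expectation 1.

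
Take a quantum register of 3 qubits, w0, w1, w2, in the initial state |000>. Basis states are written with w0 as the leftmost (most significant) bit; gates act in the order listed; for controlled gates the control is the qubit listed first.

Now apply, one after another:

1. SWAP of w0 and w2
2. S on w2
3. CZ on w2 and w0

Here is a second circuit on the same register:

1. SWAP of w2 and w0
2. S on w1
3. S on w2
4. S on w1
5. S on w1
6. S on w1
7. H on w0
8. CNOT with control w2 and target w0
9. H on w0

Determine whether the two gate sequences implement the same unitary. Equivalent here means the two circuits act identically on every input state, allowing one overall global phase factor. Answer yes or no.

Yes — the two circuits implement the same unitary up to a global phase.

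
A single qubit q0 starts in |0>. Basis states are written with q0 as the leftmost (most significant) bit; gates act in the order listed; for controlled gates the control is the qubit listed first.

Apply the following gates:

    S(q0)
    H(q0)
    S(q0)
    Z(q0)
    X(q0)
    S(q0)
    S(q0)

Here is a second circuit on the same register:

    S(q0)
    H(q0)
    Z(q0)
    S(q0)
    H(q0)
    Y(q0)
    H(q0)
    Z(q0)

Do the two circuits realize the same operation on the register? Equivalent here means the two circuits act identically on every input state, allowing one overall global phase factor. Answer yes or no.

No, they are not equivalent — no single phase factor reconciles the two unitaries.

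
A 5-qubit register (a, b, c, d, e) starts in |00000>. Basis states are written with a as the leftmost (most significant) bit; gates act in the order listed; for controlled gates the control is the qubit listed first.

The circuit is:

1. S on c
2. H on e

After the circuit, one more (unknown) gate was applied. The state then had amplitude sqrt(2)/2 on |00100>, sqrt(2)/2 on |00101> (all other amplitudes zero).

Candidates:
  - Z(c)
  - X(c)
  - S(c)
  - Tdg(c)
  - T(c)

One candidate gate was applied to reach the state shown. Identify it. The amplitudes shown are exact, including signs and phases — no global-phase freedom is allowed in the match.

It was X(c) that produced the state shown.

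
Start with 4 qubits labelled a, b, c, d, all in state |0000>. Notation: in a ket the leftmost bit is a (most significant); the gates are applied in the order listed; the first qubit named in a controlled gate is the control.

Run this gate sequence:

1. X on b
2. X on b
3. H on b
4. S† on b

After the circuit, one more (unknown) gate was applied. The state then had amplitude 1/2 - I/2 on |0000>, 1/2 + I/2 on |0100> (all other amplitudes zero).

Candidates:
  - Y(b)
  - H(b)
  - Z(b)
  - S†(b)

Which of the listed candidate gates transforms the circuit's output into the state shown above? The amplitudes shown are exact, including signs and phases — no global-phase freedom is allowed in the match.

It was H(b) that produced the state shown. Key observation: gates 1-2 undo each other exactly, leaving only the rest of the circuit to track.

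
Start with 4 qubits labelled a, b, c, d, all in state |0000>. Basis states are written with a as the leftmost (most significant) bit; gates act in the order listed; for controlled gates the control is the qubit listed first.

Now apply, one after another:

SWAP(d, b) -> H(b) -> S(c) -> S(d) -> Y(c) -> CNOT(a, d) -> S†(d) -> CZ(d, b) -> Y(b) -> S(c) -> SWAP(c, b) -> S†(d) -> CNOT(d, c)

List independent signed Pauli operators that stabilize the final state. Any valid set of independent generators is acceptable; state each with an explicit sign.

One valid set of independent stabilizer generators is -IIXI, +ZIII, -IZII, +IIIZ (any independent generating set of the same group is equally correct).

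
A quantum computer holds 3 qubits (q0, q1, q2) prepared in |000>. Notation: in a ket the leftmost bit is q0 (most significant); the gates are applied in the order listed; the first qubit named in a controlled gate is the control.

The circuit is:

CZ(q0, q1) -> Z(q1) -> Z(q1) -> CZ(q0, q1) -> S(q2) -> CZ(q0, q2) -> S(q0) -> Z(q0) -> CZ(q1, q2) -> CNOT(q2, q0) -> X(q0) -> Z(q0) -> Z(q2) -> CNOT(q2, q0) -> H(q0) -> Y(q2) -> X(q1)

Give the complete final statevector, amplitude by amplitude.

The final amplitudes are -sqrt(2)*I/2 on |011>, sqrt(2)*I/2 on |111>, and 0 on every other basis state.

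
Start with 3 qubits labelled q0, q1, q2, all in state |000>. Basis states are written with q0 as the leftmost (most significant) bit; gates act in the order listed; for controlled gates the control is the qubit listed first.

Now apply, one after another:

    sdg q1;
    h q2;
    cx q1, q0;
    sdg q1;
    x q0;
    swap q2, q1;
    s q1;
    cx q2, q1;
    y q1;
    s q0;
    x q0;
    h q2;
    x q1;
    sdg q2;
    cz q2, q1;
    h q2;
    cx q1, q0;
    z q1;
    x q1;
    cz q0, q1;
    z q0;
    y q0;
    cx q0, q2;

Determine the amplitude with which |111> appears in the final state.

The amplitude on |111> is sqrt(2)*(-1 - I)/4.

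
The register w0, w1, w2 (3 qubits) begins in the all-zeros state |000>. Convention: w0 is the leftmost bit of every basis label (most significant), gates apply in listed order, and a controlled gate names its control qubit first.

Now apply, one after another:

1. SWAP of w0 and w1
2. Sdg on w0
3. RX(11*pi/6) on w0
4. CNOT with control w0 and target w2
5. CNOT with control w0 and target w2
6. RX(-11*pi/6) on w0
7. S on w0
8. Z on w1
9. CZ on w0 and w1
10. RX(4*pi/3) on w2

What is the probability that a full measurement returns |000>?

A full measurement returns |000> with probability 1/4. Key observation: the block from step 2 through step 7 cancels to the identity and can be dropped.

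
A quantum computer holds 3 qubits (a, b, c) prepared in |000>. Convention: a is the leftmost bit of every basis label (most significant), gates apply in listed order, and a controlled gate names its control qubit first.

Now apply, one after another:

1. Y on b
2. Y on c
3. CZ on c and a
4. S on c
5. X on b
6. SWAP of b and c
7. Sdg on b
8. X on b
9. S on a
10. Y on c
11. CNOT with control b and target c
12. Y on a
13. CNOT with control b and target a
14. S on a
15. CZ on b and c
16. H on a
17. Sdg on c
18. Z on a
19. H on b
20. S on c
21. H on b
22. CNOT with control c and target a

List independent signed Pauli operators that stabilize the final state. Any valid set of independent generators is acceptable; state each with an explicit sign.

The stabilizer group can be generated by +XII, +IZI, -IIZ, among other valid generating sets.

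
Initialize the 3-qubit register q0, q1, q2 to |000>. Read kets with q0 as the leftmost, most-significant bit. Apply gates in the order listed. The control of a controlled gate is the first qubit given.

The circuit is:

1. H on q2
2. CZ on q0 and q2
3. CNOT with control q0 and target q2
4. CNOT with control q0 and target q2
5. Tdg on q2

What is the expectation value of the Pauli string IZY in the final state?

In the final state, IZY has expectation -sqrt(2)/2. Key observation: steps 3-4 multiply out to the identity, so the circuit reduces to the remaining gates.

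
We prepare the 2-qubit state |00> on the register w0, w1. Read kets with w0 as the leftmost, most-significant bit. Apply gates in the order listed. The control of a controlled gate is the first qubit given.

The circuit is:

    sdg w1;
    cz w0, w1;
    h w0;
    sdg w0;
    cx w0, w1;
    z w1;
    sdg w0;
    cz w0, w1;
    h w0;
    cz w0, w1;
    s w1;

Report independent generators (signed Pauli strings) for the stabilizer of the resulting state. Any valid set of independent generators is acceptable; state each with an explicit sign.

One valid set of independent stabilizer generators is +XI, -IY (any independent generating set of the same group is equally correct).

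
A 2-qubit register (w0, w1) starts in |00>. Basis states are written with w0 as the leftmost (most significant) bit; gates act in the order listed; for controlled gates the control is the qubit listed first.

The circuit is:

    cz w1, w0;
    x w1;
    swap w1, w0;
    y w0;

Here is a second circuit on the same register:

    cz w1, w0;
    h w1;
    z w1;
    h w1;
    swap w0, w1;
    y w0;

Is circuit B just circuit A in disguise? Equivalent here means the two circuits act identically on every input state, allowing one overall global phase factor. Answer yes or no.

Yes, they are equivalent — the unitaries differ by at most a global phase.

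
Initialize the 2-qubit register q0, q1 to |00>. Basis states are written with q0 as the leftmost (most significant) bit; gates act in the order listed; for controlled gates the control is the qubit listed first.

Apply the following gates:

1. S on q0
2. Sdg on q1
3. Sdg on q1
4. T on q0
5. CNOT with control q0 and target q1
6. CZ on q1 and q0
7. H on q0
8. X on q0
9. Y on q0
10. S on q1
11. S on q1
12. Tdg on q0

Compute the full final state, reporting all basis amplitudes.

After the circuit, the state carries amplitude -sqrt(2)*I/2 on |00>, 0 on |01>, sqrt(2)*exp(I*pi/4)/2 on |10>, 0 on |11>.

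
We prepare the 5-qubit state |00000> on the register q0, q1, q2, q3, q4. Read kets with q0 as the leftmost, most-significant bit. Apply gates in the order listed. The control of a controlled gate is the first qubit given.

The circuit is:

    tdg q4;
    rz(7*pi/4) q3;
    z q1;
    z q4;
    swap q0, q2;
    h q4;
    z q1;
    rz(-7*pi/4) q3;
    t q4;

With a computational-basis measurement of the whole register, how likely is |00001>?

A full measurement returns |00001> with probability 1/2.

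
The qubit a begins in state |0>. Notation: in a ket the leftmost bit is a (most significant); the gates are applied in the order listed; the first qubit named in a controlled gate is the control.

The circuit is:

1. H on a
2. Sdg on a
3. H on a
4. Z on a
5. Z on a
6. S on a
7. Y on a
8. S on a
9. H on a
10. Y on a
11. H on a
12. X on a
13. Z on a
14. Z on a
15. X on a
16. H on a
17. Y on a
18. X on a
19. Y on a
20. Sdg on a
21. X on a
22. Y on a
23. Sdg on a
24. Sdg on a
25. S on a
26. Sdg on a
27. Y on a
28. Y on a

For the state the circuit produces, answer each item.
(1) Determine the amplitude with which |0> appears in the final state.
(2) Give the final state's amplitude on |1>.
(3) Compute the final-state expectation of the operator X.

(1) |0> carries amplitude -sqrt(2)*I/2 in the final state. Key observation: steps 10-17 multiply out to the identity, so the circuit reduces to the remaining gates.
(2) The amplitude on |1> is -sqrt(2)*I/2.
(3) In the final state, X has expectation 1.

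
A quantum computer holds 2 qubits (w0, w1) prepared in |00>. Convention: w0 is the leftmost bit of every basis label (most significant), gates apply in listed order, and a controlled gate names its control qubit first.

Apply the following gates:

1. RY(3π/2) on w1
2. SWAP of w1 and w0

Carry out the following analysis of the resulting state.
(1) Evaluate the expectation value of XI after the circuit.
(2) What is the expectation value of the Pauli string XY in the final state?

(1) In the final state, XI has expectation -1.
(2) The expectation value of XY is 0.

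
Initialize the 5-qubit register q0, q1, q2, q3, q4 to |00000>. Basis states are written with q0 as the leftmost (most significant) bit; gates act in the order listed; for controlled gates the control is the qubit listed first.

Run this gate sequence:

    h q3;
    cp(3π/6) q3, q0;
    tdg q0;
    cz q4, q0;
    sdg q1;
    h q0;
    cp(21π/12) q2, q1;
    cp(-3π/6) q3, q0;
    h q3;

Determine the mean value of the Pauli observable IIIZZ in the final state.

In the final state, IIIZZ has expectation 1/2.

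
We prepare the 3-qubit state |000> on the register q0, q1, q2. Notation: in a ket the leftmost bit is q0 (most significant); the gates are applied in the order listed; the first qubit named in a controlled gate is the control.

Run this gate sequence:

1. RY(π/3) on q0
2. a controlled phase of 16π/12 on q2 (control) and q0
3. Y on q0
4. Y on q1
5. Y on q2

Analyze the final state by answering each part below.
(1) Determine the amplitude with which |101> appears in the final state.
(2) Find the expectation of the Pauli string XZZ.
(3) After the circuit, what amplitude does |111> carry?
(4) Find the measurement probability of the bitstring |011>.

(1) The final state's coefficient on |101> equals 0.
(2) The observable XZZ averages to -sqrt(3)/2.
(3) The amplitude on |111> is -sqrt(3)*I/2.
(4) A full measurement returns |011> with probability 1/4.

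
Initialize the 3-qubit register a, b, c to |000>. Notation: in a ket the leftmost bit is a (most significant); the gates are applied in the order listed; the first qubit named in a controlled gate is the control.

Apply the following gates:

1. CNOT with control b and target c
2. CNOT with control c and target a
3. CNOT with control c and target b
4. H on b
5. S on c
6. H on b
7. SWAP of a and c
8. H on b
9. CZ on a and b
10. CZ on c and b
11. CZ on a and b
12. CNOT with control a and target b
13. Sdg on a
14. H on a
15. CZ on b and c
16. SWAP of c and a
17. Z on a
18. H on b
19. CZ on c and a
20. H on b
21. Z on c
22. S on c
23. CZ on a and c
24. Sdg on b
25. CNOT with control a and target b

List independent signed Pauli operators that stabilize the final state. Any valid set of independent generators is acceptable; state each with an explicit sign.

The stabilizer group can be generated by -IYI, -IIY, +ZII, among other valid generating sets.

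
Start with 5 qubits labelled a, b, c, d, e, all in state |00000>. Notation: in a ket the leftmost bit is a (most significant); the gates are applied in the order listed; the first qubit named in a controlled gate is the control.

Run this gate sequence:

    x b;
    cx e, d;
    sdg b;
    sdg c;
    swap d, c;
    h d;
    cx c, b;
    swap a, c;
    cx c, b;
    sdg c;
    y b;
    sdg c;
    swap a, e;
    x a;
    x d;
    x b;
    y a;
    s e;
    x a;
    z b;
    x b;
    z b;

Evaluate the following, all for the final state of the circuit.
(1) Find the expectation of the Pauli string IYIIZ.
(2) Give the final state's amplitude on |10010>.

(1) In the final state, IYIIZ has expectation 0.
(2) The amplitude on |10010> is -sqrt(2)*I/2.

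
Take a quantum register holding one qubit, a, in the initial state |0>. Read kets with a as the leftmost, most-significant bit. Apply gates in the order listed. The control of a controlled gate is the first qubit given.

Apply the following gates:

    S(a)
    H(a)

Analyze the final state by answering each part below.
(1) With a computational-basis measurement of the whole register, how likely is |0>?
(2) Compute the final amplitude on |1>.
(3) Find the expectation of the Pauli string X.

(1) The probability of measuring |0> is 1/2.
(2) The final state's coefficient on |1> equals sqrt(2)/2.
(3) The expectation value of X is 1.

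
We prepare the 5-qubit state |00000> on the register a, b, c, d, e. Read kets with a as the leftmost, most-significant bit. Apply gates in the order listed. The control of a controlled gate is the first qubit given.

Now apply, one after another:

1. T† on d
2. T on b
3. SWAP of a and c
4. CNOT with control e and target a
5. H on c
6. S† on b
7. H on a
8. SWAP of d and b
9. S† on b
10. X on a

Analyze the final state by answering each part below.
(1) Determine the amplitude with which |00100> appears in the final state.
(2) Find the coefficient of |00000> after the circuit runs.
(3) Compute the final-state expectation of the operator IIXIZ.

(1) The final state's coefficient on |00100> equals 1/2.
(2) |00000> carries amplitude 1/2 in the final state.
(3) The expectation value of IIXIZ is 1.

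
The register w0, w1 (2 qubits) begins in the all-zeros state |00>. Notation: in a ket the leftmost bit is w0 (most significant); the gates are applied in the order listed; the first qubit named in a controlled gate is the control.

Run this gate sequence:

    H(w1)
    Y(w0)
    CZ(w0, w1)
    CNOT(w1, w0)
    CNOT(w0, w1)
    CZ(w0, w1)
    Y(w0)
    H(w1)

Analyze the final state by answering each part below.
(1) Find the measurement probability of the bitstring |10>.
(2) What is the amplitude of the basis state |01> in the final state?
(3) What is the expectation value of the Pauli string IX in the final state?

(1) The probability of measuring |10> is 1/4.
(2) |01> carries amplitude 1/2 in the final state.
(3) The expectation value of IX is -1.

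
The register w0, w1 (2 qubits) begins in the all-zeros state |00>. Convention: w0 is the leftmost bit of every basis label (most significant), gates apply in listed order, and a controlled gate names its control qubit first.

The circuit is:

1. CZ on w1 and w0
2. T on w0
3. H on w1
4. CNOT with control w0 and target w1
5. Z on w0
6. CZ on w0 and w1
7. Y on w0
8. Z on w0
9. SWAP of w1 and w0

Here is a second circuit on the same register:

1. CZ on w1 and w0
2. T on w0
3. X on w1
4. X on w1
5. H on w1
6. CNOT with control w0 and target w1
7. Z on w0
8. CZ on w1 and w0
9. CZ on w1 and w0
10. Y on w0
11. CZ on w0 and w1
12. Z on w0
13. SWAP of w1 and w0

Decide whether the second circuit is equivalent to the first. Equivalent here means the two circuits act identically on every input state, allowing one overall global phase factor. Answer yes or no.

No, they are not equivalent — no single phase factor reconciles the two unitaries.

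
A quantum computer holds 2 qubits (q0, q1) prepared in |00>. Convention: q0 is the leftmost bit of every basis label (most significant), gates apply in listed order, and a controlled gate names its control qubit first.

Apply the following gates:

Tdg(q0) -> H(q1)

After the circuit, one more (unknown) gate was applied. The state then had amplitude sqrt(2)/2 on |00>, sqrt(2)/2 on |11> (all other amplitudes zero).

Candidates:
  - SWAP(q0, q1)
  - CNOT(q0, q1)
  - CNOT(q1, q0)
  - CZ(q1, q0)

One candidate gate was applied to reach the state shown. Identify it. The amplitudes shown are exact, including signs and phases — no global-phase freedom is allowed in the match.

The unique candidate consistent with the amplitudes is CNOT(q1, q0).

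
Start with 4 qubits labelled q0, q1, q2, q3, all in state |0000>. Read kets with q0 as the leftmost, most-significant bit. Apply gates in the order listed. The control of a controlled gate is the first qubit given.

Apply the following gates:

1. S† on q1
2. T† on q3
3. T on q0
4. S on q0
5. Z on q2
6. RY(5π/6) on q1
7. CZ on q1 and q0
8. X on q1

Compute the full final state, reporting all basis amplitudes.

The resulting statevector has amplitude sqrt(2)/4 + sqrt(6)/4 on |0000>, -sqrt(2)/4 + sqrt(6)/4 on |0100>, and 0 on every other basis state.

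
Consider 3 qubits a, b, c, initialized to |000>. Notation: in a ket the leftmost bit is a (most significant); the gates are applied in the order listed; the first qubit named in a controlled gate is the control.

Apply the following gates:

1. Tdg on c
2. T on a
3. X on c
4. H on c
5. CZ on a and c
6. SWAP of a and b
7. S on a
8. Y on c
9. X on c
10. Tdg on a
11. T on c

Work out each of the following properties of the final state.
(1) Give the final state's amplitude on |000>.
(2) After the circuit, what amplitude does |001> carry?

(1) The final state's coefficient on |000> equals sqrt(2)*I/2.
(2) |001> carries amplitude sqrt(2)*exp(3*I*pi/4)/2 in the final state.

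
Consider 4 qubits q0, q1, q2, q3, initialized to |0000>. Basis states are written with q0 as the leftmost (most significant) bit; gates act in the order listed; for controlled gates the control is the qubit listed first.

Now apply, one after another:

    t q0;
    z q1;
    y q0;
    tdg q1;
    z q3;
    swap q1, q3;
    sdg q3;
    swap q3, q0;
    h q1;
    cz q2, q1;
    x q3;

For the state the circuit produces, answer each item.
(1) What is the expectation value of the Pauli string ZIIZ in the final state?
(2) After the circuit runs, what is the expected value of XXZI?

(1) The observable ZIIZ averages to 1.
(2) The expectation value of XXZI is 0.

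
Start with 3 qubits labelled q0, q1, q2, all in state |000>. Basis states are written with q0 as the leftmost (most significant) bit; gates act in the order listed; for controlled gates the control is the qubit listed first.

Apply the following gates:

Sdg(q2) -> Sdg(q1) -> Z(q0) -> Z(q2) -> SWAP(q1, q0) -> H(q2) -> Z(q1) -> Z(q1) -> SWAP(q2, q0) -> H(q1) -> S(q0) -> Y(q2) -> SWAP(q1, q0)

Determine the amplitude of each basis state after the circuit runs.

The resulting statevector has amplitude 0 on |000>, I/2 on |001>, 0 on |010>, -1/2 on |011>, 0 on |100>, I/2 on |101>, 0 on |110>, -1/2 on |111>.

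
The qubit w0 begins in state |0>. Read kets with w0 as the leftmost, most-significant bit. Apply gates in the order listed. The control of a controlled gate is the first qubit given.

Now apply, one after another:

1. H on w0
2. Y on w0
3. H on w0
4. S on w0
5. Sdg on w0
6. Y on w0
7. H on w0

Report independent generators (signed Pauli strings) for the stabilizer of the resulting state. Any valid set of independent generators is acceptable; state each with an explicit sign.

The final state is stabilized by the group generated by +X; other independent generating sets are equally valid.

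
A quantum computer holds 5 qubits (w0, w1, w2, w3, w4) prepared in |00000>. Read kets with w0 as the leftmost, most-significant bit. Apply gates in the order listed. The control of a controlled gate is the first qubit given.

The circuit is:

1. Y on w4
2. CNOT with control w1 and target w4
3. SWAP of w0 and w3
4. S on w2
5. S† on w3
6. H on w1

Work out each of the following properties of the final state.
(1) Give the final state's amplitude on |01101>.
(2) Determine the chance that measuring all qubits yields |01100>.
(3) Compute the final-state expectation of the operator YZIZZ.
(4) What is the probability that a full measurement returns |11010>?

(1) The amplitude on |01101> is 0.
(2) Outcome |01100> occurs with probability 0.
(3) The expectation value of YZIZZ is 0.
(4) The probability of measuring |11010> is 0.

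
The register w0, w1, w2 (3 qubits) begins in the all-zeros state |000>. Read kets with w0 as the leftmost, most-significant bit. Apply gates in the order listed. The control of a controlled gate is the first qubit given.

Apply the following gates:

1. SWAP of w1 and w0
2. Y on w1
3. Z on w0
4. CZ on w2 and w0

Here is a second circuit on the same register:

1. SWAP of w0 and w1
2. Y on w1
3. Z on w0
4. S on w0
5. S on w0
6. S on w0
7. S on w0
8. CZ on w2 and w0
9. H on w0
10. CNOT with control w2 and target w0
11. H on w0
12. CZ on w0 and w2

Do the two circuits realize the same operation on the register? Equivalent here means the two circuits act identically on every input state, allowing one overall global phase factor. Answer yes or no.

Yes, they are equivalent — the unitaries differ by at most a global phase.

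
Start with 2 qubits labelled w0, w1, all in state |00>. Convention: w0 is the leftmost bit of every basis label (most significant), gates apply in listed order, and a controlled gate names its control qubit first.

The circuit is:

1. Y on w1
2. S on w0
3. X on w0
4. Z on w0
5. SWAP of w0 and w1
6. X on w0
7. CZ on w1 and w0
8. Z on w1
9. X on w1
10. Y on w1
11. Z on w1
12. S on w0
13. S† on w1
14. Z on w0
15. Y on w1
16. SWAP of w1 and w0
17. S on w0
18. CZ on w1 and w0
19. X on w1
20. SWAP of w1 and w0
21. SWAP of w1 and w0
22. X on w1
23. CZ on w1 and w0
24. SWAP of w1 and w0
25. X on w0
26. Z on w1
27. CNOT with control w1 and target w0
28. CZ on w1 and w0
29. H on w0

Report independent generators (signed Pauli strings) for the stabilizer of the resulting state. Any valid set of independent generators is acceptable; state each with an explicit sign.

The stabilizer group can be generated by -XI, +IZ, among other valid generating sets. Key observation: the block from step 18 through step 23 cancels to the identity and can be dropped.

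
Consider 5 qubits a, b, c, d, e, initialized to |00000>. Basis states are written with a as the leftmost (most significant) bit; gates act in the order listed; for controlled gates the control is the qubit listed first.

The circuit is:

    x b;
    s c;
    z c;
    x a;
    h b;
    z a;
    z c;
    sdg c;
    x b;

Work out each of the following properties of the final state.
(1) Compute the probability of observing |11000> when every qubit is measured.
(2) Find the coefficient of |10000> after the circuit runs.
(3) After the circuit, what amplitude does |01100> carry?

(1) A full measurement returns |11000> with probability 1/2.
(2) The amplitude on |10000> is sqrt(2)/2.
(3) The final state's coefficient on |01100> equals 0.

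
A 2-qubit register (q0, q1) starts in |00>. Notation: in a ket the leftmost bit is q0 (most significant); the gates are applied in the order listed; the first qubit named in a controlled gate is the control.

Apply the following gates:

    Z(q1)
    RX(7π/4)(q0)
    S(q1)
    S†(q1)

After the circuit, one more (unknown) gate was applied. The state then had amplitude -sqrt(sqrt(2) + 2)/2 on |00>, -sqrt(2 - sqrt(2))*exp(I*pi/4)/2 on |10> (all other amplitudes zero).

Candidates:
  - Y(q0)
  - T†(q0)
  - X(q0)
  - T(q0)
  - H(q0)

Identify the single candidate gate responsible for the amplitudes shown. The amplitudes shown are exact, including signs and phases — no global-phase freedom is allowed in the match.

The unique candidate consistent with the amplitudes is T†(q0).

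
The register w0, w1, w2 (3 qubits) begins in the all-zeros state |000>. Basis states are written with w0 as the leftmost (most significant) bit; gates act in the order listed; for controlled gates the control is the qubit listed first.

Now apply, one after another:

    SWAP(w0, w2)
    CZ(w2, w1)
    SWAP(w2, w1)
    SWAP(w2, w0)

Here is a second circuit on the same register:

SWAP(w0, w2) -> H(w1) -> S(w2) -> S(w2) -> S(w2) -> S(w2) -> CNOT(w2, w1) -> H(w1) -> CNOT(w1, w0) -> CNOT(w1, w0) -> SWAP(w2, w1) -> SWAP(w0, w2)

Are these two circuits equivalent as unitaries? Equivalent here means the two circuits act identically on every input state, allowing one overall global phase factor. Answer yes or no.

Yes: on every input state the two circuits agree up to one overall phase factor.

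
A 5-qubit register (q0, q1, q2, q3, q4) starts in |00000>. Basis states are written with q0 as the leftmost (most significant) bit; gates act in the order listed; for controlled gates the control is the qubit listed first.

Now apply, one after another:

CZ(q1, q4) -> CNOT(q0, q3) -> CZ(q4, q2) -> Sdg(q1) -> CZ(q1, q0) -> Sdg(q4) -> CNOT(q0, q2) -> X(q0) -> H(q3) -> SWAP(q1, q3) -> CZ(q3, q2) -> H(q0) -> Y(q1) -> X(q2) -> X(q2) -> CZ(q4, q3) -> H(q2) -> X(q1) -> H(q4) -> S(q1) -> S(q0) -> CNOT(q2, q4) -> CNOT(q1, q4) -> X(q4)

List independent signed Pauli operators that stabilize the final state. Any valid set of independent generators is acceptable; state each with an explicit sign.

The final state is stabilized by the group generated by -YIIII, -IYIII, +IIXII, +IIIIX, +IIIZI; other independent generating sets are equally valid.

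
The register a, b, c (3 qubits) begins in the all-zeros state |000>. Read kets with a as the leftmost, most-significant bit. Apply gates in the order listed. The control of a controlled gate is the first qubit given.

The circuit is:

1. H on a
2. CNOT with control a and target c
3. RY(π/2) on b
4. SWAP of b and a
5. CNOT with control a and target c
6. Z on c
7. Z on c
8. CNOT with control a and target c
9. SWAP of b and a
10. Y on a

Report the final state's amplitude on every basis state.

After the circuit, the state carries amplitude 0 on |000>, -I/2 on |001>, 0 on |010>, -I/2 on |011>, I/2 on |100>, 0 on |101>, I/2 on |110>, 0 on |111>. Key observation: steps 4-9 multiply out to the identity, so the circuit reduces to the remaining gates.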